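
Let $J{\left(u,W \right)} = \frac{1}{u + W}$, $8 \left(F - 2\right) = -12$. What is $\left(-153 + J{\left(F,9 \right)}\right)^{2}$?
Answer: $\frac{8439025}{361} \approx 23377.0$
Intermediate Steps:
$F = \frac{1}{2}$ ($F = 2 + \frac{1}{8} \left(-12\right) = 2 - \frac{3}{2} = \frac{1}{2} \approx 0.5$)
$J{\left(u,W \right)} = \frac{1}{W + u}$
$\left(-153 + J{\left(F,9 \right)}\right)^{2} = \left(-153 + \frac{1}{9 + \frac{1}{2}}\right)^{2} = \left(-153 + \frac{1}{\frac{19}{2}}\right)^{2} = \left(-153 + \frac{2}{19}\right)^{2} = \left(- \frac{2905}{19}\right)^{2} = \frac{8439025}{361}$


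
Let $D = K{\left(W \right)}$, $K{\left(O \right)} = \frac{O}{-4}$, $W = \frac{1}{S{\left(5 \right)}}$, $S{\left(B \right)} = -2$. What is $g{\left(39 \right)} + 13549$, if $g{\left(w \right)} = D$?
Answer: $\frac{108393}{8} \approx 13549.0$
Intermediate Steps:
$W = - \frac{1}{2}$ ($W = \frac{1}{-2} = - \frac{1}{2} \approx -0.5$)
$K{\left(O \right)} = - \frac{O}{4}$ ($K{\left(O \right)} = O \left(- \frac{1}{4}\right) = - \frac{O}{4}$)
$D = \frac{1}{8}$ ($D = \left(- \frac{1}{4}\right) \left(- \frac{1}{2}\right) = \frac{1}{8} \approx 0.125$)
$g{\left(w \right)} = \frac{1}{8}$
$g{\left(39 \right)} + 13549 = \frac{1}{8} + 13549 = \frac{108393}{8}$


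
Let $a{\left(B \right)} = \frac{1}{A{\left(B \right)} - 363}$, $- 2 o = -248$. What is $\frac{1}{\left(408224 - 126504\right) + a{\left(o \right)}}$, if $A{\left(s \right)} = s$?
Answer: $\frac{239}{67331079} \approx 3.5496 \cdot 10^{-6}$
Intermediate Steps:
$o = 124$ ($o = \left(- \frac{1}{2}\right) \left(-248\right) = 124$)
$a{\left(B \right)} = \frac{1}{-363 + B}$ ($a{\left(B \right)} = \frac{1}{B - 363} = \frac{1}{-363 + B}$)
$\frac{1}{\left(408224 - 126504\right) + a{\left(o \right)}} = \frac{1}{\left(408224 - 126504\right) + \frac{1}{-363 + 124}} = \frac{1}{\left(408224 - 126504\right) + \frac{1}{-239}} = \frac{1}{281720 - \frac{1}{239}} = \frac{1}{\frac{67331079}{239}} = \frac{239}{67331079}$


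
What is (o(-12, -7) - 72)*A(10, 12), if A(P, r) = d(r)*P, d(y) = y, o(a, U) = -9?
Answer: -9720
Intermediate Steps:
A(P, r) = P*r (A(P, r) = r*P = P*r)
(o(-12, -7) - 72)*A(10, 12) = (-9 - 72)*(10*12) = -81*120 = -9720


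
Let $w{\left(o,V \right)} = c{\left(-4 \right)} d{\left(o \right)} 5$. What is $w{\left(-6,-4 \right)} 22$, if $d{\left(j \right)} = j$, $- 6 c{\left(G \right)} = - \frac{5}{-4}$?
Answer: $\frac{275}{2} \approx 137.5$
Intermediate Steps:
$c{\left(G \right)} = - \frac{5}{24}$ ($c{\left(G \right)} = - \frac{\left(-5\right) \frac{1}{-4}}{6} = - \frac{\left(-5\right) \left(- \frac{1}{4}\right)}{6} = \left(- \frac{1}{6}\right) \frac{5}{4} = - \frac{5}{24}$)
$w{\left(o,V \right)} = - \frac{25 o}{24}$ ($w{\left(o,V \right)} = - \frac{5 o}{24} \cdot 5 = - \frac{25 o}{24}$)
$w{\left(-6,-4 \right)} 22 = \left(- \frac{25}{24}\right) \left(-6\right) 22 = \frac{25}{4} \cdot 22 = \frac{275}{2}$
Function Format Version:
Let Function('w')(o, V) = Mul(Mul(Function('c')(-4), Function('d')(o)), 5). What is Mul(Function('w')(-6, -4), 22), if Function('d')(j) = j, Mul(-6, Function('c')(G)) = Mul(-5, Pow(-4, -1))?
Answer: Rational(275, 2) ≈ 137.50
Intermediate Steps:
Function('c')(G) = Rational(-5, 24) (Function('c')(G) = Mul(Rational(-1, 6), Mul(-5, Pow(-4, -1))) = Mul(Rational(-1, 6), Mul(-5, Rational(-1, 4))) = Mul(Rational(-1, 6), Rational(5, 4)) = Rational(-5, 24))
Function('w')(o, V) = Mul(Rational(-25, 24), o) (Function('w')(o, V) = Mul(Mul(Rational(-5, 24), o), 5) = Mul(Rational(-25, 24), o))
Mul(Function('w')(-6, -4), 22) = Mul(Mul(Rational(-25, 24), -6), 22) = Mul(Rational(25, 4), 22) = Rational(275, 2)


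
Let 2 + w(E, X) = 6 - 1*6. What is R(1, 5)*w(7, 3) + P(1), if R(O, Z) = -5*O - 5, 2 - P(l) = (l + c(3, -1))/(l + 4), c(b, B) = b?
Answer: 106/5 ≈ 21.200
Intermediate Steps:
P(l) = 2 - (3 + l)/(4 + l) (P(l) = 2 - (l + 3)/(l + 4) = 2 - (3 + l)/(4 + l))
R(O, Z) = -5 - 5*O
w(E, X) = -2 (w(E, X) = -2 + (6 - 1*6) = -2 + (6 - 6) = -2 + 0 = -2)
R(1, 5)*w(7, 3) + P(1) = (-5 - 5*1)*(-2) + (5 + 1)/(4 + 1) = (-5 - 5)*(-2) + 6/5 = -10*(-2) + (⅕)*6 = 20 + 6/5 = 106/5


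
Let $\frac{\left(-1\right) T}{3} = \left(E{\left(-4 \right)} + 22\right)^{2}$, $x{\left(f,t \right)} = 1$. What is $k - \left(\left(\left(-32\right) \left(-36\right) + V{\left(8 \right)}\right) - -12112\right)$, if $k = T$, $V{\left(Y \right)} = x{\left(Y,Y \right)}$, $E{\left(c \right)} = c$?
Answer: $-14237$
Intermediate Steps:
$V{\left(Y \right)} = 1$
$T = -972$ ($T = - 3 \left(-4 + 22\right)^{2} = - 3 \cdot 18^{2} = \left(-3\right) 324 = -972$)
$k = -972$
$k - \left(\left(\left(-32\right) \left(-36\right) + V{\left(8 \right)}\right) - -12112\right) = -972 - \left(\left(\left(-32\right) \left(-36\right) + 1\right) - -12112\right) = -972 - \left(\left(1152 + 1\right) + 12112\right) = -972 - \left(1153 + 12112\right) = -972 - 13265 = -14237$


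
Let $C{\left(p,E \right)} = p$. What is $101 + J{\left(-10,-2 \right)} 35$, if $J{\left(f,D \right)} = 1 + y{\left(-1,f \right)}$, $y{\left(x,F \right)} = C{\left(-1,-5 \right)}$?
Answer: $101$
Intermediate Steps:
$y{\left(x,F \right)} = -1$
$J{\left(f,D \right)} = 0$ ($J{\left(f,D \right)} = 1 - 1 = 0$)
$101 + J{\left(-10,-2 \right)} 35 = 101 + 0 \cdot 35 = 101 + 0 = 101$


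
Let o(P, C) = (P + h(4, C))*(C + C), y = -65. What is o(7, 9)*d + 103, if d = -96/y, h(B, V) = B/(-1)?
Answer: 11879/65 ≈ 182.75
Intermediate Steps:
h(B, V) = -B (h(B, V) = B*(-1) = -B)
o(P, C) = 2*C*(-4 + P) (o(P, C) = (P - 1*4)*(C + C) = (P - 4)*(2*C) = (-4 + P)*(2*C) = 2*C*(-4 + P))
d = 96/65 (d = -96/(-65) = -96*(-1/65) = 96/65 ≈ 1.4769)
o(7, 9)*d + 103 = (2*9*(-4 + 7))*(96/65) + 103 = (2*9*3)*(96/65) + 103 = 54*(96/65) + 103 = 5184/65 + 103 = 11879/65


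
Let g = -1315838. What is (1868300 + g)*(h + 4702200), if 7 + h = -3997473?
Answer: 389331020640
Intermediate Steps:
h = -3997480 (h = -7 - 3997473 = -3997480)
(1868300 + g)*(h + 4702200) = (1868300 - 1315838)*(-3997480 + 4702200) = 552462*704720 = 389331020640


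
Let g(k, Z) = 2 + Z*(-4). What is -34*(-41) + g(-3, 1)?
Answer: 1392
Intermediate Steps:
g(k, Z) = 2 - 4*Z
-34*(-41) + g(-3, 1) = -34*(-41) + (2 - 4*1) = 1394 + (2 - 4) = 1394 - 2 = 1392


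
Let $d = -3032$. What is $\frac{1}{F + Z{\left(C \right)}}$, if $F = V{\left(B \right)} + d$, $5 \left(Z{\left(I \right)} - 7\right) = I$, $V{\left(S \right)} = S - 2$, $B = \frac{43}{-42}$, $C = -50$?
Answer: $- \frac{42}{127597} \approx -0.00032916$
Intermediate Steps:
$B = - \frac{43}{42}$ ($B = 43 \left(- \frac{1}{42}\right) = - \frac{43}{42} \approx -1.0238$)
$V{\left(S \right)} = -2 + S$
$Z{\left(I \right)} = 7 + \frac{I}{5}$
$F = - \frac{127471}{42}$ ($F = \left(-2 - \frac{43}{42}\right) - 3032 = - \frac{127}{42} - 3032 = - \frac{127471}{42} \approx -3035.0$)
$\frac{1}{F + Z{\left(C \right)}} = \frac{1}{- \frac{127471}{42} + \left(7 + \frac{1}{5} \left(-50\right)\right)} = \frac{1}{- \frac{127471}{42} + \left(7 - 10\right)} = \frac{1}{- \frac{127471}{42} - 3} = \frac{1}{- \frac{127597}{42}} = - \frac{42}{127597}$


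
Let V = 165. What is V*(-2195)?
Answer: -362175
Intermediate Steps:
V*(-2195) = 165*(-2195) = -362175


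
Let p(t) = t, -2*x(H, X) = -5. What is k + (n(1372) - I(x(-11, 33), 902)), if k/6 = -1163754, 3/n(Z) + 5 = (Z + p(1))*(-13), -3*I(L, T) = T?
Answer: -373981846189/53562 ≈ -6.9822e+6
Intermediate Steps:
x(H, X) = 5/2 (x(H, X) = -½*(-5) = 5/2)
I(L, T) = -T/3
n(Z) = 3/(-18 - 13*Z) (n(Z) = 3/(-5 + (Z + 1)*(-13)) = 3/(-5 + (1 + Z)*(-13)) = 3/(-5 + (-13 - 13*Z)) = 3/(-18 - 13*Z))
k = -6982524 (k = 6*(-1163754) = -6982524)
k + (n(1372) - I(x(-11, 33), 902)) = -6982524 + (-3/(18 + 13*1372) - (-1)*902/3) = -6982524 + (-3/(18 + 17836) - 1*(-902/3)) = -6982524 + (-3/17854 + 902/3) = -6982524 + 16104299/53562 = -373981846189/53562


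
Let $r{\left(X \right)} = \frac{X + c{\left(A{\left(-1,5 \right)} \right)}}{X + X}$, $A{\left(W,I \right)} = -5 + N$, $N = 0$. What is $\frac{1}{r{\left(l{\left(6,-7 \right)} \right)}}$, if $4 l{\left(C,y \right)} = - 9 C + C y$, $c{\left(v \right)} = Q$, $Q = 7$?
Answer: $\frac{48}{17} \approx 2.8235$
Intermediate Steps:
$A{\left(W,I \right)} = -5$ ($A{\left(W,I \right)} = -5 + 0 = -5$)
$c{\left(v \right)} = 7$
$l{\left(C,y \right)} = - \frac{9 C}{4} + \frac{C y}{4}$ ($l{\left(C,y \right)} = \frac{- 9 C + C y}{4} = - \frac{9 C}{4} + \frac{C y}{4}$)
$r{\left(X \right)} = \frac{7 + X}{2 X}$ ($r{\left(X \right)} = \frac{X + 7}{X + X} = \frac{7 + X}{2 X}$)
$\frac{1}{r{\left(l{\left(6,-7 \right)} \right)}} = \frac{1}{\frac{1}{2} \frac{1}{\frac{1}{4} \cdot 6 \left(-9 - 7\right)} \left(7 + \frac{1}{4} \cdot 6 \left(-9 - 7\right)\right)} = \frac{1}{\frac{1}{2} \frac{1}{\frac{1}{4} \cdot 6 \left(-16\right)} \left(7 + \frac{1}{4} \cdot 6 \left(-16\right)\right)} = \frac{1}{\frac{1}{2} \frac{1}{-24} \left(7 - 24\right)} = \frac{1}{\frac{1}{2} \left(- \frac{1}{24}\right) \left(-17\right)} = \frac{1}{\frac{17}{48}} = \frac{48}{17}$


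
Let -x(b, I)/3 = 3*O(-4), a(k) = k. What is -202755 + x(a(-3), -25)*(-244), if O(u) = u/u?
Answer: -200559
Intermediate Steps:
O(u) = 1
x(b, I) = -9
-202755 + x(a(-3), -25)*(-244) = -202755 - 9*(-244) = -202755 + 2196 = -200559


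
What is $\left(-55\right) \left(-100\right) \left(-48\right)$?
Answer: $-264000$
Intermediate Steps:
$\left(-55\right) \left(-100\right) \left(-48\right) = 5500 \left(-48\right) = -264000$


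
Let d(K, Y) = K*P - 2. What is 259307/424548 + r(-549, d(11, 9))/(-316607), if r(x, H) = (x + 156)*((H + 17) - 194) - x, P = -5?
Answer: 42823051321/134414868636 ≈ 0.31859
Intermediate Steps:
d(K, Y) = -2 - 5*K (d(K, Y) = K*(-5) - 2 = -5*K - 2 = -2 - 5*K)
r(x, H) = -x + (-177 + H)*(156 + x) (r(x, H) = (156 + x)*((17 + H) - 194) - x = (156 + x)*(-177 + H) - x = (-177 + H)*(156 + x) - x = -x + (-177 + H)*(156 + x))
259307/424548 + r(-549, d(11, 9))/(-316607) = 259307/424548 + (-27612 - 178*(-549) + 156*(-2 - 5*11) + (-2 - 5*11)*(-549))/(-316607) = 259307*(1/424548) + (-27612 + 97722 + 156*(-2 - 55) + (-2 - 55)*(-549))*(-1/316607) = 259307/424548 + (-27612 + 97722 + 156*(-57) - 57*(-549))*(-1/316607) = 259307/424548 + (-27612 + 97722 - 8892 + 31293)*(-1/316607) = 259307/424548 + 92511*(-1/316607) = 259307/424548 - 92511/316607 = 42823051321/134414868636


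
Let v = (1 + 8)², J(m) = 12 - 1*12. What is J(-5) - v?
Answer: -81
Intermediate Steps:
J(m) = 0 (J(m) = 12 - 12 = 0)
v = 81 (v = 9² = 81)
J(-5) - v = 0 - 1*81 = 0 - 81 = -81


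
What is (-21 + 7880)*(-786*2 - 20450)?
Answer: -173070898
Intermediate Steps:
(-21 + 7880)*(-786*2 - 20450) = 7859*(-1572 - 20450) = 7859*(-22022) = -173070898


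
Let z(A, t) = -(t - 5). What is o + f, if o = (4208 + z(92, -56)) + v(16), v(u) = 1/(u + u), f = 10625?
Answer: 476609/32 ≈ 14894.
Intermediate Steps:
z(A, t) = 5 - t (z(A, t) = -(-5 + t) = 5 - t)
v(u) = 1/(2*u)
o = 136609/32 (o = (4208 + (5 - 1*(-56))) + (1/2)/16 = (4208 + (5 + 56)) + (1/2)*(1/16) = (4208 + 61) + 1/32 = 4269 + 1/32 = 136609/32 ≈ 4269.0)
o + f = 136609/32 + 10625 = 476609/32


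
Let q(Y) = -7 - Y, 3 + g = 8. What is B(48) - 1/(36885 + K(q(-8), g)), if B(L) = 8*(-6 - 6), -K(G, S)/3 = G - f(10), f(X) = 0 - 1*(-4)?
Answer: -3541825/36894 ≈ -96.000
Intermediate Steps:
g = 5 (g = -3 + 8 = 5)
f(X) = 4 (f(X) = 0 + 4 = 4)
K(G, S) = 12 - 3*G (K(G, S) = -3*(G - 1*4) = -3*(G - 4) = -3*(-4 + G) = 12 - 3*G)
B(L) = -96 (B(L) = 8*(-12) = -96)
B(48) - 1/(36885 + K(q(-8), g)) = -96 - 1/(36885 + (12 - 3*(-7 - 1*(-8)))) = -96 - 1/(36885 + (12 - 3*(-7 + 8))) = -96 - 1/(36885 + (12 - 3*1)) = -96 - 1/(36885 + (12 - 3)) = -96 - 1/(36885 + 9) = -96 - 1/36894 = -3541825/36894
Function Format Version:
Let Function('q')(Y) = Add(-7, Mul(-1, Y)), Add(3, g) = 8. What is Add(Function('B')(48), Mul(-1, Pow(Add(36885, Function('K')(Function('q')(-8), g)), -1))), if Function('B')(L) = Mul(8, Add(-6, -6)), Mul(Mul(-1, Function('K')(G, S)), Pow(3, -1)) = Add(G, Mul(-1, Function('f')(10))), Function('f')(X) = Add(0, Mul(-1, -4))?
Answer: Rational(-3541825, 36894) ≈ -96.000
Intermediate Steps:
g = 5 (g = Add(-3, 8) = 5)
Function('f')(X) = 4 (Function('f')(X) = Add(0, 4) = 4)
Function('K')(G, S) = Add(12, Mul(-3, G)) (Function('K')(G, S) = Mul(-3, Add(G, Mul(-1, 4))) = Mul(-3, Add(G, -4)) = Mul(-3, Add(-4, G)) = Add(12, Mul(-3, G)))
Function('B')(L) = -96 (Function('B')(L) = Mul(8, -12) = -96)
Add(Function('B')(48), Mul(-1, Pow(Add(36885, Function('K')(Function('q')(-8), g)), -1))) = Add(-96, Mul(-1, Pow(Add(36885, Add(12, Mul(-3, Add(-7, Mul(-1, -8))))), -1))) = Add(-96, Mul(-1, Pow(Add(36885, Add(12, Mul(-3, Add(-7, 8)))), -1))) = Add(-96, Mul(-1, Pow(Add(36885, Add(12, Mul(-3, 1))), -1))) = Add(-96, Mul(-1, Pow(Add(36885, Add(12, -3)), -1))) = Add(-96, Mul(-1, Pow(Add(36885, 9), -1))) = Add(-96, Mul(-1, Pow(36894, -1))) = Add(-96, Mul(-1, Rational(1, 36894))) = Add(-96, Rational(-1, 36894)) = Rational(-3541825, 36894)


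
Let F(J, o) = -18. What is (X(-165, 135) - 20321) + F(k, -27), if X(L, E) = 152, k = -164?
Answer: -20187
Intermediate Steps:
(X(-165, 135) - 20321) + F(k, -27) = (152 - 20321) - 18 = -20169 - 18 = -20187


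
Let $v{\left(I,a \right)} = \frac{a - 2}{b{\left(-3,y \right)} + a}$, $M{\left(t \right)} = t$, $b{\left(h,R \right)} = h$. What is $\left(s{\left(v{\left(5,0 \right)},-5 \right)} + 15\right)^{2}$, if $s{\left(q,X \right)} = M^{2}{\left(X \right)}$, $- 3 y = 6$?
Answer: $1600$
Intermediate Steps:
$y = -2$ ($y = \left(- \frac{1}{3}\right) 6 = -2$)
$v{\left(I,a \right)} = \frac{-2 + a}{-3 + a}$ ($v{\left(I,a \right)} = \frac{a - 2}{-3 + a} = \frac{-2 + a}{-3 + a}$)
$s{\left(q,X \right)} = X^{2}$
$\left(s{\left(v{\left(5,0 \right)},-5 \right)} + 15\right)^{2} = \left(\left(-5\right)^{2} + 15\right)^{2} = \left(25 + 15\right)^{2} = 40^{2} = 1600$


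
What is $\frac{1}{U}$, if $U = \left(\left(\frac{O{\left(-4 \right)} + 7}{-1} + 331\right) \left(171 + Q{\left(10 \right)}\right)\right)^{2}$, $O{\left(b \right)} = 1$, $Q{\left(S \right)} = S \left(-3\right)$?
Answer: $\frac{1}{2074164849} \approx 4.8212 \cdot 10^{-10}$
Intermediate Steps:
$Q{\left(S \right)} = - 3 S$
$U = 2074164849$ ($U = \left(\left(\frac{1 + 7}{-1} + 331\right) \left(171 - 30\right)\right)^{2} = \left(\left(\left(-1\right) 8 + 331\right) \left(171 - 30\right)\right)^{2} = \left(\left(-8 + 331\right) 141\right)^{2} = \left(323 \cdot 141\right)^{2} = 45543^{2} = 2074164849$)
$\frac{1}{U} = \frac{1}{2074164849}$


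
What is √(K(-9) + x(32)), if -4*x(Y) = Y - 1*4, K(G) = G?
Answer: 4*I ≈ 4.0*I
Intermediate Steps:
x(Y) = 1 - Y/4 (x(Y) = -(Y - 1*4)/4 = -(Y - 4)/4 = -(-4 + Y)/4 = 1 - Y/4)
√(K(-9) + x(32)) = √(-9 + (1 - ¼*32)) = √(-9 + (1 - 8)) = √(-9 - 7) = √(-16) = 4*I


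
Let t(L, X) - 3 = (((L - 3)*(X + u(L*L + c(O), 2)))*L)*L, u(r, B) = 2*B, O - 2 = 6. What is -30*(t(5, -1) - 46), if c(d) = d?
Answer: -3210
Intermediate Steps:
O = 8 (O = 2 + 6 = 8)
t(L, X) = 3 + L²*(-3 + L)*(4 + X) (t(L, X) = 3 + (((L - 3)*(X + 2*2))*L)*L = 3 + (((-3 + L)*(X + 4))*L)*L = 3 + (((-3 + L)*(4 + X))*L)*L = 3 + (L*(-3 + L)*(4 + X))*L = 3 + L²*(-3 + L)*(4 + X))
-30*(t(5, -1) - 46) = -30*((3 - 12*5² + 4*5³ - 1*5³ - 3*(-1)*5²) - 46) = -30*((3 - 12*25 + 4*125 - 1*125 - 3*(-1)*25) - 46) = -30*((3 - 300 + 500 - 125 + 75) - 46) = -30*(153 - 46) = -30*107 = -3210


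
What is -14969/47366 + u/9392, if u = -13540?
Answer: -97740561/55607684 ≈ -1.7577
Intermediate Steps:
-14969/47366 + u/9392 = -14969/47366 - 13540/9392 = -14969*1/47366 - 13540*1/9392 = -14969/47366 - 3385/2348 = -97740561/55607684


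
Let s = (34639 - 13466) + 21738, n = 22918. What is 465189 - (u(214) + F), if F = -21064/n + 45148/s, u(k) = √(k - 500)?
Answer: 228741343413881/491717149 - I*√286 ≈ 4.6519e+5 - 16.912*I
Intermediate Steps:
u(k) = √(-500 + k)
s = 42911 (s = 21173 + 21738 = 42911)
F = 65412280/491717149 (F = -21064/22918 + 45148/42911 = -21064*1/22918 + 45148*(1/42911) = -10532/11459 + 45148/42911 = 65412280/491717149 ≈ 0.13303)
465189 - (u(214) + F) = 465189 - (√(-500 + 214) + 65412280/491717149) = 465189 - (√(-286) + 65412280/491717149) = 465189 - (I*√286 + 65412280/491717149) = 465189 - (65412280/491717149 + I*√286) = 465189 + (-65412280/491717149 - I*√286) = 228741343413881/491717149 - I*√286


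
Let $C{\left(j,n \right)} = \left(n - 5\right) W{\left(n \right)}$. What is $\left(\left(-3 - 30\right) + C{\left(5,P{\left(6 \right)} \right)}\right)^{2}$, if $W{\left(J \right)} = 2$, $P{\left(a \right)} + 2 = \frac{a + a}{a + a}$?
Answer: $2025$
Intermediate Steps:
$P{\left(a \right)} = -1$ ($P{\left(a \right)} = -2 + \frac{a + a}{a + a} = -2 + \frac{2 a}{2 a} = -2 + 2 a \frac{1}{2 a} = -2 + 1 = -1$)
$C{\left(j,n \right)} = -10 + 2 n$ ($C{\left(j,n \right)} = \left(n - 5\right) 2 = \left(-5 + n\right) 2 = -10 + 2 n$)
$\left(\left(-3 - 30\right) + C{\left(5,P{\left(6 \right)} \right)}\right)^{2} = \left(\left(-3 - 30\right) + \left(-10 + 2 \left(-1\right)\right)\right)^{2} = \left(\left(-3 - 30\right) - 12\right)^{2} = \left(-33 - 12\right)^{2} = \left(-45\right)^{2} = 2025$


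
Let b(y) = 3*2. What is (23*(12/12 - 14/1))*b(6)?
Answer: -1794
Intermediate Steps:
b(y) = 6
(23*(12/12 - 14/1))*b(6) = (23*(12/12 - 14/1))*6 = (23*(12*(1/12) - 14*1))*6 = (23*(1 - 14))*6 = (23*(-13))*6 = -299*6 = -1794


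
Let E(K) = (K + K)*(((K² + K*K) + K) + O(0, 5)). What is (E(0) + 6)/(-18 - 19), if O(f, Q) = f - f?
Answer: -6/37 ≈ -0.16216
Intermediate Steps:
O(f, Q) = 0
E(K) = 2*K*(K + 2*K²) (E(K) = (K + K)*(((K² + K*K) + K) + 0) = (2*K)*(((K² + K²) + K) + 0) = (2*K)*((2*K² + K) + 0) = (2*K)*((K + 2*K²) + 0) = (2*K)*(K + 2*K²) = 2*K*(K + 2*K²))
(E(0) + 6)/(-18 - 19) = (0²*(2 + 4*0) + 6)/(-18 - 19) = (0*(2 + 0) + 6)/(-37) = -(0*2 + 6)/37 = -(0 + 6)/37 = -1/37*6 = -6/37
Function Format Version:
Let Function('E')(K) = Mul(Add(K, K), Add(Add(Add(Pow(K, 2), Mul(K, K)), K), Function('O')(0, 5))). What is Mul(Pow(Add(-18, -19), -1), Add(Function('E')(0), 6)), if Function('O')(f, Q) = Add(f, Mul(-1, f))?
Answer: Rational(-6, 37) ≈ -0.16216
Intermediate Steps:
Function('O')(f, Q) = 0
Function('E')(K) = Mul(2, K, Add(K, Mul(2, Pow(K, 2)))) (Function('E')(K) = Mul(Add(K, K), Add(Add(Add(Pow(K, 2), Mul(K, K)), K), 0)) = Mul(Mul(2, K), Add(Add(Add(Pow(K, 2), Pow(K, 2)), K), 0)) = Mul(Mul(2, K), Add(Add(Mul(2, Pow(K, 2)), K), 0)) = Mul(Mul(2, K), Add(Add(K, Mul(2, Pow(K, 2))), 0)) = Mul(Mul(2, K), Add(K, Mul(2, Pow(K, 2)))) = Mul(2, K, Add(K, Mul(2, Pow(K, 2)))))
Mul(Pow(Add(-18, -19), -1), Add(Function('E')(0), 6)) = Mul(Pow(Add(-18, -19), -1), Add(Mul(Pow(0, 2), Add(2, Mul(4, 0))), 6)) = Mul(Pow(-37, -1), Add(Mul(0, Add(2, 0)), 6)) = Mul(Rational(-1, 37), Add(Mul(0, 2), 6)) = Mul(Rational(-1, 37), Add(0, 6)) = Mul(Rational(-1, 37), 6) = Rational(-6, 37)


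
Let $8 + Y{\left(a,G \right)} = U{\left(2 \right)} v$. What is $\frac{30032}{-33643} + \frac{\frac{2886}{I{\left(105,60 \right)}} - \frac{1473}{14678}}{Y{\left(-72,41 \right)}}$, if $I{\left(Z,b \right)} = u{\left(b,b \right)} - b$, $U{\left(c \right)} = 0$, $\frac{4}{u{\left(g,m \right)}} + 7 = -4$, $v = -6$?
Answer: $\frac{3341969615707}{655782274912} \approx 5.0962$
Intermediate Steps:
$u{\left(g,m \right)} = - \frac{4}{11}$ ($u{\left(g,m \right)} = \frac{4}{-7 - 4} = \frac{4}{-11} = 4 \left(- \frac{1}{11}\right) = - \frac{4}{11}$)
$I{\left(Z,b \right)} = - \frac{4}{11} - b$
$Y{\left(a,G \right)} = -8$ ($Y{\left(a,G \right)} = -8 + 0 \left(-6\right) = -8 + 0 = -8$)
$\frac{30032}{-33643} + \frac{\frac{2886}{I{\left(105,60 \right)}} - \frac{1473}{14678}}{Y{\left(-72,41 \right)}} = \frac{30032}{-33643} + \frac{\frac{2886}{- \frac{4}{11} - 60} - \frac{1473}{14678}}{-8} = 30032 \left(- \frac{1}{33643}\right) + \left(\frac{2886}{- \frac{4}{11} - 60} - \frac{1473}{14678}\right) \left(- \frac{1}{8}\right) = - \frac{30032}{33643} + \left(\frac{2886}{- \frac{664}{11}} - \frac{1473}{14678}\right) \left(- \frac{1}{8}\right) = - \frac{30032}{33643} + \left(2886 \left(- \frac{11}{664}\right) - \frac{1473}{14678}\right) \left(- \frac{1}{8}\right) = - \frac{30032}{33643} + \left(- \frac{15873}{332} - \frac{1473}{14678}\right) \left(- \frac{1}{8}\right) = - \frac{30032}{33643} - - \frac{116736465}{19492384} = - \frac{30032}{33643} + \frac{116736465}{19492384} = \frac{3341969615707}{655782274912}$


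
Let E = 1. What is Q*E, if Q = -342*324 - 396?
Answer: -111204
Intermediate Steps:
Q = -111204 (Q = -110808 - 396 = -111204)
Q*E = -111204*1 = -111204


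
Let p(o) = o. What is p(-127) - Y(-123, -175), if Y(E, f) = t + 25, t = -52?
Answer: -100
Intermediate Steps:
Y(E, f) = -27 (Y(E, f) = -52 + 25 = -27)
p(-127) - Y(-123, -175) = -127 - 1*(-27) = -127 + 27 = -100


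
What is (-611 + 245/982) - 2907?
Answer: -3454431/982 ≈ -3517.8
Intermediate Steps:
(-611 + 245/982) - 2907 = -599757/982 - 2907 = -3454431/982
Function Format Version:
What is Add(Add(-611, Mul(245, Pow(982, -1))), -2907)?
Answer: Rational(-3454431, 982) ≈ -3517.8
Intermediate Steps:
Add(Add(-611, Mul(245, Pow(982, -1))), -2907) = Add(Add(-611, Mul(245, Rational(1, 982))), -2907) = Add(Add(-611, Rational(245, 982)), -2907) = Add(Rational(-599757, 982), -2907) = Rational(-3454431, 982)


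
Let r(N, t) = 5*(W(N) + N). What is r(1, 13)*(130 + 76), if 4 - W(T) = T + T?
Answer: 3090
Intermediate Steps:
W(T) = 4 - 2*T (W(T) = 4 - (T + T) = 4 - 2*T)
r(N, t) = 20 - 5*N (r(N, t) = 5*((4 - 2*N) + N) = 5*(4 - N) = 20 - 5*N)
r(1, 13)*(130 + 76) = (20 - 5*1)*(130 + 76) = (20 - 5)*206 = 15*206 = 3090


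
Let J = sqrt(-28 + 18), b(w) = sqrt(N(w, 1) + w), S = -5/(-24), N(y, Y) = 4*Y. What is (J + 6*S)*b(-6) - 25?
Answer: -25 - 2*sqrt(5) + 5*I*sqrt(2)/4 ≈ -29.472 + 1.7678*I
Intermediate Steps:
S = 5/24 (S = -5*(-1/24) = 5/24 ≈ 0.20833)
b(w) = sqrt(4 + w) (b(w) = sqrt(4*1 + w) = sqrt(4 + w))
J = I*sqrt(10) (J = sqrt(-10) = I*sqrt(10) ≈ 3.1623*I)
(J + 6*S)*b(-6) - 25 = (I*sqrt(10) + 6*(5/24))*sqrt(4 - 6) - 25 = (I*sqrt(10) + 5/4)*sqrt(-2) - 25 = (5/4 + I*sqrt(10))*(I*sqrt(2)) - 25 = I*sqrt(2)*(5/4 + I*sqrt(10)) - 25 = -25 + I*sqrt(2)*(5/4 + I*sqrt(10))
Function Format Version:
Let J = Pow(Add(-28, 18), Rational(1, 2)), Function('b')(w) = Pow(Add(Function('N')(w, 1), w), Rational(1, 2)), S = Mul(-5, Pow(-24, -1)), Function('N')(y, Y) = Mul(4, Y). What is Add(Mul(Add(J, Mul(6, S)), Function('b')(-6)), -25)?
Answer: Add(-25, Mul(-2, Pow(5, Rational(1, 2))), Mul(Rational(5, 4), I, Pow(2, Rational(1, 2)))) ≈ Add(-29.472, Mul(1.7678, I))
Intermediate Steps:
S = Rational(5, 24) (S = Mul(-5, Rational(-1, 24)) = Rational(5, 24) ≈ 0.20833)
Function('b')(w) = Pow(Add(4, w), Rational(1, 2)) (Function('b')(w) = Pow(Add(Mul(4, 1), w), Rational(1, 2)) = Pow(Add(4, w), Rational(1, 2)))
J = Mul(I, Pow(10, Rational(1, 2))) (J = Pow(-10, Rational(1, 2)) = Mul(I, Pow(10, Rational(1, 2))) ≈ Mul(3.1623, I))
Add(Mul(Add(J, Mul(6, S)), Function('b')(-6)), -25) = Add(Mul(Add(Mul(I, Pow(10, Rational(1, 2))), Mul(6, Rational(5, 24))), Pow(Add(4, -6), Rational(1, 2))), -25) = Add(Mul(Add(Mul(I, Pow(10, Rational(1, 2))), Rational(5, 4)), Pow(-2, Rational(1, 2))), -25) = Add(Mul(Add(Rational(5, 4), Mul(I, Pow(10, Rational(1, 2)))), Mul(I, Pow(2, Rational(1, 2)))), -25) = Add(Mul(I, Pow(2, Rational(1, 2)), Add(Rational(5, 4), Mul(I, Pow(10, Rational(1, 2))))), -25) = Add(-25, Mul(I, Pow(2, Rational(1, 2)), Add(Rational(5, 4), Mul(I, Pow(10, Rational(1, 2))))))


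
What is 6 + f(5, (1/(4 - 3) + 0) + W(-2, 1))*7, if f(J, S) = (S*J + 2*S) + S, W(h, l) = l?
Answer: 118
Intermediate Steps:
f(J, S) = 3*S + J*S (f(J, S) = (J*S + 2*S) + S = (2*S + J*S) + S = 3*S + J*S)
6 + f(5, (1/(4 - 3) + 0) + W(-2, 1))*7 = 6 + (((1/(4 - 3) + 0) + 1)*(3 + 5))*7 = 6 + (((1/1 + 0) + 1)*8)*7 = 6 + (((1 + 0) + 1)*8)*7 = 6 + ((1 + 1)*8)*7 = 6 + (2*8)*7 = 6 + 16*7 = 6 + 112 = 118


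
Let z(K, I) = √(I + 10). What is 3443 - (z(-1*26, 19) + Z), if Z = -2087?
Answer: 5530 - √29 ≈ 5524.6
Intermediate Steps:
z(K, I) = √(10 + I)
3443 - (z(-1*26, 19) + Z) = 3443 - (√(10 + 19) - 2087) = 3443 - (√29 - 2087) = 3443 - (-2087 + √29) = 3443 + (2087 - √29) = 5530 - √29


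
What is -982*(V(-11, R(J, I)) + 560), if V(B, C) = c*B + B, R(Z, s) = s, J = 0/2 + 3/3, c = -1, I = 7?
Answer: -549920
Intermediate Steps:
J = 1 (J = 0*(½) + 3*(⅓) = 0 + 1 = 1)
V(B, C) = 0 (V(B, C) = -B + B = 0)
-982*(V(-11, R(J, I)) + 560) = -982*(0 + 560) = -982*560 = -549920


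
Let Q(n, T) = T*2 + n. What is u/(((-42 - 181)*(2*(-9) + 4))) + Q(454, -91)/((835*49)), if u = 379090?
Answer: 1107951181/9124045 ≈ 121.43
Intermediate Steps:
Q(n, T) = n + 2*T (Q(n, T) = 2*T + n = n + 2*T)
u/(((-42 - 181)*(2*(-9) + 4))) + Q(454, -91)/((835*49)) = 379090/(((-42 - 181)*(2*(-9) + 4))) + (454 + 2*(-91))/((835*49)) = 379090/((-223*(-18 + 4))) + (454 - 182)/40915 = 379090/((-223*(-14))) + 272*(1/40915) = 379090/3122 + 272/40915 = 379090*(1/3122) + 272/40915 = 189545/1561 + 272/40915 = 1107951181/9124045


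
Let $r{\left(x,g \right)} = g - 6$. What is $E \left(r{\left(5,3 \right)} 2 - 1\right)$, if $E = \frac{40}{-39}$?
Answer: $\frac{280}{39} \approx 7.1795$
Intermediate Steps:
$r{\left(x,g \right)} = -6 + g$ ($r{\left(x,g \right)} = g - 6 = -6 + g$)
$E = - \frac{40}{39}$ ($E = 40 \left(- \frac{1}{39}\right) = - \frac{40}{39} \approx -1.0256$)
$E \left(r{\left(5,3 \right)} 2 - 1\right) = - \frac{40 \left(\left(-6 + 3\right) 2 - 1\right)}{39} = - \frac{40 \left(\left(-3\right) 2 - 1\right)}{39} = - \frac{40 \left(-6 - 1\right)}{39} = \left(- \frac{40}{39}\right) \left(-7\right) = \frac{280}{39}$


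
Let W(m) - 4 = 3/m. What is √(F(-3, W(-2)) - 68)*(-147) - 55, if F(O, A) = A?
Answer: -55 - 147*I*√262/2 ≈ -55.0 - 1189.7*I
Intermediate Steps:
W(m) = 4 + 3/m
√(F(-3, W(-2)) - 68)*(-147) - 55 = √((4 + 3/(-2)) - 68)*(-147) - 55 = √((4 + 3*(-½)) - 68)*(-147) - 55 = √((4 - 3/2) - 68)*(-147) - 55 = √(5/2 - 68)*(-147) - 55 = √(-131/2)*(-147) - 55 = (I*√262/2)*(-147) - 55 = -147*I*√262/2 - 55 = -55 - 147*I*√262/2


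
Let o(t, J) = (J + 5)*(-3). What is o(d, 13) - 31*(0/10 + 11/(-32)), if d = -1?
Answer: -1387/32 ≈ -43.344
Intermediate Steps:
o(t, J) = -15 - 3*J (o(t, J) = (5 + J)*(-3) = -15 - 3*J)
o(d, 13) - 31*(0/10 + 11/(-32)) = (-15 - 3*13) - 31*(0/10 + 11/(-32)) = (-15 - 39) - 31*(0*(1/10) + 11*(-1/32)) = -54 - 31*(0 - 11/32) = -54 - 31*(-11/32) = -54 + 341/32 = -1387/32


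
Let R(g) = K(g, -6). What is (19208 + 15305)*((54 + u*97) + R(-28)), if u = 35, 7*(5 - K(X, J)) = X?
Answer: 119345954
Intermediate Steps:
K(X, J) = 5 - X/7
R(g) = 5 - g/7
(19208 + 15305)*((54 + u*97) + R(-28)) = (19208 + 15305)*((54 + 35*97) + (5 - 1/7*(-28))) = 34513*((54 + 3395) + (5 + 4)) = 34513*(3449 + 9) = 34513*3458 = 119345954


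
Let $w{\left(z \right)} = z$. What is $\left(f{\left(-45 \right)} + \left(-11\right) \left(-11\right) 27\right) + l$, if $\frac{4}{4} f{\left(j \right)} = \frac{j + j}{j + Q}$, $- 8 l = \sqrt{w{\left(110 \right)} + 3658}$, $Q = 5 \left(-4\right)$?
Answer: $\frac{42489}{13} - \frac{\sqrt{942}}{4} \approx 3260.7$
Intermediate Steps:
$Q = -20$
$l = - \frac{\sqrt{942}}{4}$ ($l = - \frac{\sqrt{110 + 3658}}{8} = - \frac{\sqrt{3768}}{8} = - \frac{2 \sqrt{942}}{8} = - \frac{\sqrt{942}}{4} \approx -7.673$)
$f{\left(j \right)} = \frac{2 j}{-20 + j}$ ($f{\left(j \right)} = \frac{j + j}{j - 20} = \frac{2 j}{-20 + j}$)
$\left(f{\left(-45 \right)} + \left(-11\right) \left(-11\right) 27\right) + l = \left(2 \left(-45\right) \frac{1}{-20 - 45} + \left(-11\right) \left(-11\right) 27\right) - \frac{\sqrt{942}}{4} = \left(2 \left(-45\right) \frac{1}{-65} + 121 \cdot 27\right) - \frac{\sqrt{942}}{4} = \left(2 \left(-45\right) \left(- \frac{1}{65}\right) + 3267\right) - \frac{\sqrt{942}}{4} = \left(\frac{18}{13} + 3267\right) - \frac{\sqrt{942}}{4} = \frac{42489}{13} - \frac{\sqrt{942}}{4}$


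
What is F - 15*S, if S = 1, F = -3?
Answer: -18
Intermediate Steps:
F - 15*S = -3 - 15*1 = -3 - 15 = -18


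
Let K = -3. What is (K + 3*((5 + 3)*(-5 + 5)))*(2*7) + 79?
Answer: 37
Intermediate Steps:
(K + 3*((5 + 3)*(-5 + 5)))*(2*7) + 79 = (-3 + 3*((5 + 3)*(-5 + 5)))*(2*7) + 79 = (-3 + 3*(8*0))*14 + 79 = (-3 + 3*0)*14 + 79 = (-3 + 0)*14 + 79 = -3*14 + 79 = -42 + 79 = 37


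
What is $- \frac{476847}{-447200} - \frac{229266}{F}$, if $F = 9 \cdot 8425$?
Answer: $- \frac{294981473}{150706400} \approx -1.9573$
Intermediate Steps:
$F = 75825$
$- \frac{476847}{-447200} - \frac{229266}{F} = - \frac{476847}{-447200} - \frac{229266}{75825} = \left(-476847\right) \left(- \frac{1}{447200}\right) - \frac{25474}{8425} = \frac{476847}{447200} - \frac{25474}{8425} = - \frac{294981473}{150706400}$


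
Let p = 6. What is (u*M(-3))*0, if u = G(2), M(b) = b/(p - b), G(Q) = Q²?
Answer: 0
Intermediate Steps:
M(b) = b/(6 - b)
u = 4 (u = 2² = 4)
(u*M(-3))*0 = (4*(-1*(-3)/(-6 - 3)))*0 = (4*(-1*(-3)/(-9)))*0 = (4*(-1*(-3)*(-⅑)))*0 = (4*(-⅓))*0 = -4/3*0 = 0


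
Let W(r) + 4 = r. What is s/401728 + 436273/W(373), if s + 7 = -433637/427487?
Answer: 37461343453156177/31684830295392 ≈ 1182.3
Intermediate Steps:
W(r) = -4 + r
s = -3426046/427487 (s = -7 - 433637/427487 = -3426046/427487 ≈ -8.0144)
s/401728 + 436273/W(373) = -3426046/427487/401728 + 436273/(-4 + 373) = -3426046/427487*1/401728 + 436273/369 = -1713023/85866748768 + 436273*(1/369) = -1713023/85866748768 + 436273/369 = 37461343453156177/31684830295392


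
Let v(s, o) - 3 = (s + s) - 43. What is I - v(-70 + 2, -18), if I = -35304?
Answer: -35128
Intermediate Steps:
v(s, o) = -40 + 2*s (v(s, o) = 3 + ((s + s) - 43) = 3 + (2*s - 43) = 3 + (-43 + 2*s) = -40 + 2*s)
I - v(-70 + 2, -18) = -35304 - (-40 + 2*(-70 + 2)) = -35304 - (-40 + 2*(-68)) = -35304 - (-40 - 136) = -35304 - 1*(-176) = -35304 + 176 = -35128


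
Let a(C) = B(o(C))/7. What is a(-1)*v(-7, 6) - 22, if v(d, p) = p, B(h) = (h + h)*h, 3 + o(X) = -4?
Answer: 62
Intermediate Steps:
o(X) = -7 (o(X) = -3 - 4 = -7)
B(h) = 2*h² (B(h) = (2*h)*h = 2*h²)
a(C) = 14 (a(C) = (2*(-7)²)/7 = (2*49)*(⅐) = 98*(⅐) = 14)
a(-1)*v(-7, 6) - 22 = 14*6 - 22 = 84 - 22 = 62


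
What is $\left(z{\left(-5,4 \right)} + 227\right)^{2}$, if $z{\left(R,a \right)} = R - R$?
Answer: $51529$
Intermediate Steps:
$z{\left(R,a \right)} = 0$
$\left(z{\left(-5,4 \right)} + 227\right)^{2} = \left(0 + 227\right)^{2} = 227^{2} = 51529$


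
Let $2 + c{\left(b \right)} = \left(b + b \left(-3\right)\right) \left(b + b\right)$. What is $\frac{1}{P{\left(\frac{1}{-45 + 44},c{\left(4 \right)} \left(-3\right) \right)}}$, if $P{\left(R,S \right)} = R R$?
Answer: $1$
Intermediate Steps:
$c{\left(b \right)} = -2 - 4 b^{2}$ ($c{\left(b \right)} = -2 + \left(b + b \left(-3\right)\right) \left(b + b\right) = -2 + \left(b - 3 b\right) 2 b = -2 + - 2 b 2 b = -2 - 4 b^{2}$)
$P{\left(R,S \right)} = R^{2}$
$\frac{1}{P{\left(\frac{1}{-45 + 44},c{\left(4 \right)} \left(-3\right) \right)}} = \frac{1}{\left(\frac{1}{-45 + 44}\right)^{2}} = \frac{1}{\left(\frac{1}{-1}\right)^{2}} = \frac{1}{\left(-1\right)^{2}} = 1^{-1} = 1$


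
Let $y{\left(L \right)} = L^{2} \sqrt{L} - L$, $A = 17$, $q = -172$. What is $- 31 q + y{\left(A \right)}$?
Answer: $5315 + 289 \sqrt{17} \approx 6506.6$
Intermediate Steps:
$y{\left(L \right)} = L^{\frac{5}{2}} - L$
$- 31 q + y{\left(A \right)} = \left(-31\right) \left(-172\right) + \left(17^{\frac{5}{2}} - 17\right) = 5332 - \left(17 - 289 \sqrt{17}\right) = 5315 + 289 \sqrt{17}$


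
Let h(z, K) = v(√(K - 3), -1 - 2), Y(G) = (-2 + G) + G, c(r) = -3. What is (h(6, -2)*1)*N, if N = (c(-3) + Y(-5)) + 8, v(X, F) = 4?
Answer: -28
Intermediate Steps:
Y(G) = -2 + 2*G
h(z, K) = 4
N = -7 (N = (-3 + (-2 + 2*(-5))) + 8 = (-3 + (-2 - 10)) + 8 = (-3 - 12) + 8 = -15 + 8 = -7)
(h(6, -2)*1)*N = (4*1)*(-7) = 4*(-7) = -28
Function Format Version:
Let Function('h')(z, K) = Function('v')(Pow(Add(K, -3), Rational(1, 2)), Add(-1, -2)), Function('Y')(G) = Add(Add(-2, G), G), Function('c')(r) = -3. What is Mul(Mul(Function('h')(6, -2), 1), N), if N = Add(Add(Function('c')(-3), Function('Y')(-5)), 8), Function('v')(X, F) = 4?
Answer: -28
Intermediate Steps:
Function('Y')(G) = Add(-2, Mul(2, G))
Function('h')(z, K) = 4
N = -7 (N = Add(Add(-3, Add(-2, Mul(2, -5))), 8) = Add(Add(-3, Add(-2, -10)), 8) = Add(Add(-3, -12), 8) = Add(-15, 8) = -7)
Mul(Mul(Function('h')(6, -2), 1), N) = Mul(Mul(4, 1), -7) = Mul(4, -7) = -28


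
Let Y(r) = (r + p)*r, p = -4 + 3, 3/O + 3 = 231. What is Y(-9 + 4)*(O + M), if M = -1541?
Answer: -1756725/38 ≈ -46230.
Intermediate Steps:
O = 1/76 (O = 3/(-3 + 231) = 3/228 = 3*(1/228) = 1/76 ≈ 0.013158)
p = -1
Y(r) = r*(-1 + r) (Y(r) = (r - 1)*r = (-1 + r)*r = r*(-1 + r))
Y(-9 + 4)*(O + M) = ((-9 + 4)*(-1 + (-9 + 4)))*(1/76 - 1541) = -5*(-1 - 5)*(-117115/76) = -5*(-6)*(-117115/76) = 30*(-117115/76) = -1756725/38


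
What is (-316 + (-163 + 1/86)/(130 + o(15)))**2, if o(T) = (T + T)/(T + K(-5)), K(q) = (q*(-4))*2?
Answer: 1534988007439929/15251262016 ≈ 1.0065e+5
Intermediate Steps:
K(q) = -8*q (K(q) = -4*q*2 = -8*q)
o(T) = 2*T/(40 + T) (o(T) = (T + T)/(T - 8*(-5)) = (2*T)/(T + 40) = (2*T)/(40 + T) = 2*T/(40 + T))
(-316 + (-163 + 1/86)/(130 + o(15)))**2 = (-316 + (-163 + 1/86)/(130 + 2*15/(40 + 15)))**2 = (-316 + (-163 + 1/86)/(130 + 2*15/55))**2 = (-316 - 14017/(86*(130 + 2*15*(1/55))))**2 = (-316 - 14017/(86*(130 + 6/11)))**2 = (-316 - 14017/(86*1436/11))**2 = (-316 - 14017/86*11/1436)**2 = (-316 - 154187/123496)**2 = (-39178923/123496)**2 = 1534988007439929/15251262016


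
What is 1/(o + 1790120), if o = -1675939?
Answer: 1/114181 ≈ 8.7580e-6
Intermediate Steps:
1/(o + 1790120) = 1/(-1675939 + 1790120) = 1/114181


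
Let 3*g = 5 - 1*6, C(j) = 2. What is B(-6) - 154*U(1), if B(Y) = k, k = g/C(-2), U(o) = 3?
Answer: -2773/6 ≈ -462.17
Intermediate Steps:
g = -⅓ (g = (5 - 1*6)/3 = (5 - 6)/3 = (⅓)*(-1) = -⅓ ≈ -0.33333)
k = -⅙ (k = -⅓/2 = -⅓*½ = -⅙ ≈ -0.16667)
B(Y) = -⅙
B(-6) - 154*U(1) = -⅙ - 154*3 = -⅙ - 462 = -2773/6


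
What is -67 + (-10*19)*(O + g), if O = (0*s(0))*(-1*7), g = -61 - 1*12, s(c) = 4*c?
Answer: 13803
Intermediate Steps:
g = -73 (g = -61 - 12 = -73)
O = 0 (O = (0*(4*0))*(-1*7) = (0*0)*(-7) = 0*(-7) = 0)
-67 + (-10*19)*(O + g) = -67 + (-10*19)*(0 - 73) = -67 - 190*(-73) = -67 + 13870 = 13803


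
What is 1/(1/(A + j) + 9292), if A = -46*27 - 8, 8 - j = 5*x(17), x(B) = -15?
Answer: 1167/10843763 ≈ 0.00010762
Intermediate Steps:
j = 83 (j = 8 - 5*(-15) = 8 - 1*(-75) = 8 + 75 = 83)
A = -1250 (A = -1242 - 8 = -1250)
1/(1/(A + j) + 9292) = 1/(1/(-1250 + 83) + 9292) = 1/(1/(-1167) + 9292) = 1/(-1/1167 + 9292) = 1/(10843763/1167) = 1167/10843763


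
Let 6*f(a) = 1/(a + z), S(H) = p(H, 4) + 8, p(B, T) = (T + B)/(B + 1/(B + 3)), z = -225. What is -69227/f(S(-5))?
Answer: 990638370/11 ≈ 9.0058e+7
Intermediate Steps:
p(B, T) = (B + T)/(B + 1/(3 + B))
S(H) = 8 + (12 + H² + 7*H)/(1 + H² + 3*H) (S(H) = (H² + 3*H + 3*4 + H*4)/(1 + H² + 3*H) + 8 = (H² + 3*H + 12 + 4*H)/(1 + H² + 3*H) + 8 = (12 + H² + 7*H)/(1 + H² + 3*H) + 8 = 8 + (12 + H² + 7*H)/(1 + H² + 3*H))
f(a) = 1/(6*(-225 + a)) (f(a) = 1/(6*(a - 225)) = 1/(6*(-225 + a)))
-69227/f(S(-5)) = -(-93456450 + 415362*(20 + 9*(-5)² + 31*(-5))/(1 + (-5)² + 3*(-5))) = -(-93456450 + 415362*(20 + 9*25 - 155)/(1 + 25 - 15)) = -69227/(1/(6*(-225 + (20 + 225 - 155)/11))) = -69227/(1/(6*(-225 + (1/11)*90))) = -69227/(1/(6*(-225 + 90/11))) = -69227/(1/(6*(-2385/11))) = -69227/((⅙)*(-11/2385)) = -69227/(-11/14310) = -69227*(-14310/11) = 990638370/11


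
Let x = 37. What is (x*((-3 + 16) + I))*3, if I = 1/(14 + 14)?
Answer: 40515/28 ≈ 1447.0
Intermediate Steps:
I = 1/28 ≈ 0.035714
(x*((-3 + 16) + I))*3 = (37*((-3 + 16) + 1/28))*3 = (37*(13 + 1/28))*3 = (37*(365/28))*3 = (13505/28)*3 = 40515/28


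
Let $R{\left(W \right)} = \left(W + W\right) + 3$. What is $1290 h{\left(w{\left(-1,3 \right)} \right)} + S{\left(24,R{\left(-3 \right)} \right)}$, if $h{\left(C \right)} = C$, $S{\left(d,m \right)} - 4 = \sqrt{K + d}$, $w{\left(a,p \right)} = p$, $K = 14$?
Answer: $3874 + \sqrt{38} \approx 3880.2$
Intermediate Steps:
$R{\left(W \right)} = 3 + 2 W$ ($R{\left(W \right)} = 2 W + 3 = 3 + 2 W$)
$S{\left(d,m \right)} = 4 + \sqrt{14 + d}$
$1290 h{\left(w{\left(-1,3 \right)} \right)} + S{\left(24,R{\left(-3 \right)} \right)} = 1290 \cdot 3 + \left(4 + \sqrt{14 + 24}\right) = 3870 + \left(4 + \sqrt{38}\right) = 3874 + \sqrt{38}$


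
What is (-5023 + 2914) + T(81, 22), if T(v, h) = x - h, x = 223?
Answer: -1908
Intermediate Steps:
T(v, h) = 223 - h
(-5023 + 2914) + T(81, 22) = (-5023 + 2914) + (223 - 1*22) = -2109 + (223 - 22) = -2109 + 201 = -1908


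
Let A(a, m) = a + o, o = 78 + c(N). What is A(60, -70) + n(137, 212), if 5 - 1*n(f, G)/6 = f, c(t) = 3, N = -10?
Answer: -651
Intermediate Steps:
o = 81 (o = 78 + 3 = 81)
n(f, G) = 30 - 6*f
A(a, m) = 81 + a (A(a, m) = a + 81 = 81 + a)
A(60, -70) + n(137, 212) = (81 + 60) + (30 - 6*137) = 141 + (30 - 822) = 141 - 792 = -651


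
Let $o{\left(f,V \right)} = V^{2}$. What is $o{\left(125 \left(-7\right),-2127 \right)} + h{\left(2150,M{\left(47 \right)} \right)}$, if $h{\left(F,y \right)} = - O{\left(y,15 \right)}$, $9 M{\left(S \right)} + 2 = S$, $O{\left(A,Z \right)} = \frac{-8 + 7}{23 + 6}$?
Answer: $\frac{131199742}{29} \approx 4.5241 \cdot 10^{6}$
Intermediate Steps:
$O{\left(A,Z \right)} = - \frac{1}{29}$
$M{\left(S \right)} = - \frac{2}{9} + \frac{S}{9}$
$h{\left(F,y \right)} = \frac{1}{29}$ ($h{\left(F,y \right)} = \left(-1\right) \left(- \frac{1}{29}\right) = \frac{1}{29}$)
$o{\left(125 \left(-7\right),-2127 \right)} + h{\left(2150,M{\left(47 \right)} \right)} = \left(-2127\right)^{2} + \frac{1}{29} = 4524129 + \frac{1}{29} = \frac{131199742}{29}$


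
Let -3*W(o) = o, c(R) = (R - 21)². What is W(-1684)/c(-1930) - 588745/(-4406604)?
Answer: 747824376819/5591100624068 ≈ 0.13375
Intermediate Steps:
c(R) = (-21 + R)²
W(o) = -o/3
W(-1684)/c(-1930) - 588745/(-4406604) = (-⅓*(-1684))/((-21 - 1930)²) - 588745/(-4406604) = 1684/(3*((-1951)²)) - 588745*(-1/4406604) = (1684/3)/3806401 + 588745/4406604 = (1684/3)*(1/3806401) + 588745/4406604 = 1684/11419203 + 588745/4406604 = 747824376819/5591100624068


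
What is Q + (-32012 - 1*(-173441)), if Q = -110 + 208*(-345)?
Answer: 69559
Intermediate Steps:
Q = -71870 (Q = -110 - 71760 = -71870)
Q + (-32012 - 1*(-173441)) = -71870 + (-32012 - 1*(-173441)) = -71870 + (-32012 + 173441) = -71870 + 141429 = 69559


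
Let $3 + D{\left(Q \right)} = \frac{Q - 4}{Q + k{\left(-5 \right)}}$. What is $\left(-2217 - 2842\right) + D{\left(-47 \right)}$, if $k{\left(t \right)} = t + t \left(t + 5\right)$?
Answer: $- \frac{263173}{52} \approx -5061.0$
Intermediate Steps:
$k{\left(t \right)} = t + t \left(5 + t\right)$
$D{\left(Q \right)} = -3 + \frac{-4 + Q}{-5 + Q}$ ($D{\left(Q \right)} = -3 + \frac{Q - 4}{Q - 5 \left(6 - 5\right)} = -3 + \frac{-4 + Q}{Q - 5} = -3 + \frac{-4 + Q}{-5 + Q}$)
$\left(-2217 - 2842\right) + D{\left(-47 \right)} = \left(-2217 - 2842\right) + \frac{11 - -94}{-5 - 47} = -5059 + \frac{11 + 94}{-52} = -5059 - \frac{105}{52} = - \frac{263173}{52}$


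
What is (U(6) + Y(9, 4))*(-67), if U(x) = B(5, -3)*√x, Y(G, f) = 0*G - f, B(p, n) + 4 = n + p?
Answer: 268 + 134*√6 ≈ 596.23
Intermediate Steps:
B(p, n) = -4 + n + p (B(p, n) = -4 + (n + p) = -4 + n + p)
Y(G, f) = -f (Y(G, f) = 0 - f = -f)
U(x) = -2*√x (U(x) = (-4 - 3 + 5)*√x = -2*√x)
(U(6) + Y(9, 4))*(-67) = (-2*√6 - 1*4)*(-67) = (-2*√6 - 4)*(-67) = (-4 - 2*√6)*(-67) = 268 + 134*√6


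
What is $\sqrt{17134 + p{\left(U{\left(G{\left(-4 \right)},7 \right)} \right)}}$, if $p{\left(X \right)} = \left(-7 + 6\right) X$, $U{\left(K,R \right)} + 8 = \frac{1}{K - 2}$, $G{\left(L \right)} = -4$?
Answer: $\frac{\sqrt{617118}}{6} \approx 130.93$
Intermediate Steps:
$U{\left(K,R \right)} = -8 + \frac{1}{-2 + K}$ ($U{\left(K,R \right)} = -8 + \frac{1}{K - 2} = -8 + \frac{1}{-2 + K}$)
$p{\left(X \right)} = - X$
$\sqrt{17134 + p{\left(U{\left(G{\left(-4 \right)},7 \right)} \right)}} = \sqrt{17134 - \frac{17 - -32}{-2 - 4}} = \sqrt{17134 - \frac{17 + 32}{-6}} = \sqrt{17134 - \left(- \frac{1}{6}\right) 49} = \sqrt{17134 - - \frac{49}{6}} = \sqrt{17134 + \frac{49}{6}} = \sqrt{\frac{102853}{6}} = \frac{\sqrt{617118}}{6}$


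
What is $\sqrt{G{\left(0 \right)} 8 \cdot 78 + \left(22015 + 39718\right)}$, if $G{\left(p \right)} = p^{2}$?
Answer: $\sqrt{61733} \approx 248.46$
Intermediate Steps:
$\sqrt{G{\left(0 \right)} 8 \cdot 78 + \left(22015 + 39718\right)} = \sqrt{0^{2} \cdot 8 \cdot 78 + \left(22015 + 39718\right)} = \sqrt{0 \cdot 8 \cdot 78 + 61733} = \sqrt{0 \cdot 78 + 61733} = \sqrt{0 + 61733} = \sqrt{61733}$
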